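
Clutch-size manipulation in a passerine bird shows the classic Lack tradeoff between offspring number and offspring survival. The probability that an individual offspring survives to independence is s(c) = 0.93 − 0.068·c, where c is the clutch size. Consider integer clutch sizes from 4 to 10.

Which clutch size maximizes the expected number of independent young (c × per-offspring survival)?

7

Expected independent young = c × s(c):
  c=4: 4 × 0.658 = 2.632
  c=5: 5 × 0.590 = 2.950
  c=6: 6 × 0.522 = 3.132
  c=7: 7 × 0.454 = 3.178
  c=8: 8 × 0.386 = 3.088
  c=9: 9 × 0.318 = 2.862
  c=10: 10 × 0.250 = 2.500
Maximum at c = 7 (3.178 independent young).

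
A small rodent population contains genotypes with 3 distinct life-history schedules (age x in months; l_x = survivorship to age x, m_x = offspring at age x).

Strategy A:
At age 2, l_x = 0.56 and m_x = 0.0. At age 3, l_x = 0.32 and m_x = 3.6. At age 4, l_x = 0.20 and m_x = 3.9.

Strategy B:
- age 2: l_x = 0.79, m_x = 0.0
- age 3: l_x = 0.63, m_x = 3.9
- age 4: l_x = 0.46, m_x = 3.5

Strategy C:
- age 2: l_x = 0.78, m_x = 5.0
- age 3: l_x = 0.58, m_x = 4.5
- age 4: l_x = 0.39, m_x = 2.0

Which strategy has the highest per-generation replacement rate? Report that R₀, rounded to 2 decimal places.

7.29

Strategy A: R₀ = 0.56×0.0 + 0.32×3.6 + 0.20×3.9 = 1.9320
Strategy B: R₀ = 0.79×0.0 + 0.63×3.9 + 0.46×3.5 = 4.0670
Strategy C: R₀ = 0.78×5.0 + 0.58×4.5 + 0.39×2.0 = 7.2900
Highest R₀: strategy C with 7.2900.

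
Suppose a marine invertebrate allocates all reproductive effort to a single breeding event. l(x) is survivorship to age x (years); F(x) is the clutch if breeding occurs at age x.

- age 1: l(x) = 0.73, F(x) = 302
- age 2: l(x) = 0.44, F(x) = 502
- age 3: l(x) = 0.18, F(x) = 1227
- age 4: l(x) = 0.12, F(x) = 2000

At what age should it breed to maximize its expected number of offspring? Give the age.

Expected offspring if breeding at age x = l(x) × F(x):
  age 1: 0.73 × 302 = 220.460
  age 2: 0.44 × 502 = 220.880
  age 3: 0.18 × 1227 = 220.860
  age 4: 0.12 × 2000 = 240.000
Maximum at age 4 (240.000).

4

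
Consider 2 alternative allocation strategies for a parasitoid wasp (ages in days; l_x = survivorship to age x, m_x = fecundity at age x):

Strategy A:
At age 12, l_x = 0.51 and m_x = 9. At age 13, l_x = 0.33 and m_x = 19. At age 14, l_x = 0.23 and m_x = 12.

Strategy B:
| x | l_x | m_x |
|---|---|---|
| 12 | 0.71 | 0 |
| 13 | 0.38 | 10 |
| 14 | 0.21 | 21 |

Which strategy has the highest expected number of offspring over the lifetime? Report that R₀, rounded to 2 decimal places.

13.62

Strategy A: R₀ = 0.51×9 + 0.33×19 + 0.23×12 = 13.6200
Strategy B: R₀ = 0.71×0 + 0.38×10 + 0.21×21 = 8.2100
Highest R₀: strategy A with 13.6200.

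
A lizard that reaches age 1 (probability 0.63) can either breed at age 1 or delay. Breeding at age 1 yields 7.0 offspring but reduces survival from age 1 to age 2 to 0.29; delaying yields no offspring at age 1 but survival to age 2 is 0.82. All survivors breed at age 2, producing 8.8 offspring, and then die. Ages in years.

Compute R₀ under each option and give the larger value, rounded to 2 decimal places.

6.02

breed at age 1: R₀ = 0.63 × (7.0 + 0.29 × 8.8) = 0.63 × 9.5520 = 6.0178
delay to age 2: R₀ = 0.63 × (0.82 × 8.8) = 0.63 × 7.2160 = 4.5461
Higher: breed at age 1 (6.0178).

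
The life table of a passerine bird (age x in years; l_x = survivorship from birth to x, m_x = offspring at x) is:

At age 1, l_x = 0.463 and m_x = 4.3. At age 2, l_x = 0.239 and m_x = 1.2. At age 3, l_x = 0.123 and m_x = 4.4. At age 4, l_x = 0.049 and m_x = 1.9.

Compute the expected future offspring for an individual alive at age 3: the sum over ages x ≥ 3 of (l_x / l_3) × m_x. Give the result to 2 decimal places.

l_3 = 0.123. Conditional survival from age 3 to x is l_x / l_3.
  x=3: (0.123/0.123) × 4.4 = 4.4000
  x=4: (0.049/0.123) × 1.9 = 0.7569
Sum = 4.4000 + 0.7569 = 5.1569

5.16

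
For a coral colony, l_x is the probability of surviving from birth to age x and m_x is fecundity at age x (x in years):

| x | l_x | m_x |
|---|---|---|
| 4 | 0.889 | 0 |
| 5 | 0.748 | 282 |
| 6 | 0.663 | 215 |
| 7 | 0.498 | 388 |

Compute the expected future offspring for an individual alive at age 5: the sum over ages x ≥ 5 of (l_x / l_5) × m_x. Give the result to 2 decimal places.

730.89

l_5 = 0.748. Conditional survival from age 5 to x is l_x / l_5.
  x=5: (0.748/0.748) × 282 = 282.0000
  x=6: (0.663/0.748) × 215 = 190.5682
  x=7: (0.498/0.748) × 388 = 258.3209
Sum = 282.0000 + 190.5682 + 258.3209 = 730.8890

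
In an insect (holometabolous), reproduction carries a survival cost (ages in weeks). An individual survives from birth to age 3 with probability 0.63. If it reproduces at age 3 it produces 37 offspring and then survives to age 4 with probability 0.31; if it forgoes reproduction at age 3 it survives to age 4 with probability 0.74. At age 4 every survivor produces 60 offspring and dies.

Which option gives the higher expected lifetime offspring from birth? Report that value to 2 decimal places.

35.03

breed at age 3: R₀ = 0.63 × (37 + 0.31 × 60) = 0.63 × 55.6000 = 35.0280
delay to age 4: R₀ = 0.63 × (0.74 × 60) = 0.63 × 44.4000 = 27.9720
Higher: breed at age 3 (35.0280).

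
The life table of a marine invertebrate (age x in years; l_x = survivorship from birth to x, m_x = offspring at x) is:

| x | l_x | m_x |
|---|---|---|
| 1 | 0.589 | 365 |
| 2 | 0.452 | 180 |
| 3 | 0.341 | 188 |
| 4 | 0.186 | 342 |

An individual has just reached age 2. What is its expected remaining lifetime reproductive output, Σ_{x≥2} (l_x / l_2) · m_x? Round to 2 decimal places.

462.57

l_2 = 0.452. Conditional survival from age 2 to x is l_x / l_2.
  x=2: (0.452/0.452) × 180 = 180.0000
  x=3: (0.341/0.452) × 188 = 141.8319
  x=4: (0.186/0.452) × 342 = 140.7345
Sum = 180.0000 + 141.8319 + 140.7345 = 462.5664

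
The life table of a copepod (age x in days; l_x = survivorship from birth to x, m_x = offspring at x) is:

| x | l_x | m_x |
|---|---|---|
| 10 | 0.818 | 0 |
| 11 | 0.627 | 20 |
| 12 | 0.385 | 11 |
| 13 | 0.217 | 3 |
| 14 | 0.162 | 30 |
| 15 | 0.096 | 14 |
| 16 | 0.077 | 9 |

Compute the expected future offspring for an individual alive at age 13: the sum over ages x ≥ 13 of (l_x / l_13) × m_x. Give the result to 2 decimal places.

34.78

l_13 = 0.217. Conditional survival from age 13 to x is l_x / l_13.
  x=13: (0.217/0.217) × 3 = 3.0000
  x=14: (0.162/0.217) × 30 = 22.3963
  x=15: (0.096/0.217) × 14 = 6.1935
  x=16: (0.077/0.217) × 9 = 3.1935
Sum = 3.0000 + 22.3963 + 6.1935 + 3.1935 = 34.7834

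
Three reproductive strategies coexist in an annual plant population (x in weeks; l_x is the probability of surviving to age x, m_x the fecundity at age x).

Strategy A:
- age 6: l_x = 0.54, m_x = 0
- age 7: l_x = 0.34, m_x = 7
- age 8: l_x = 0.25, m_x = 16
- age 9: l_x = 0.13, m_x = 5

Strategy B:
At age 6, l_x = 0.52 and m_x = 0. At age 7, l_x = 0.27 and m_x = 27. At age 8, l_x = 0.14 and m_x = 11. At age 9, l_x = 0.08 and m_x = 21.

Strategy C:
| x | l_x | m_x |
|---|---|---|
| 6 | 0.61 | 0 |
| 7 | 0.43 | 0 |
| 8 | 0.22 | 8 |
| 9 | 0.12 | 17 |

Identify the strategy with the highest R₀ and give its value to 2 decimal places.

10.51

Strategy A: R₀ = 0.54×0 + 0.34×7 + 0.25×16 + 0.13×5 = 7.0300
Strategy B: R₀ = 0.52×0 + 0.27×27 + 0.14×11 + 0.08×21 = 10.5100
Strategy C: R₀ = 0.61×0 + 0.43×0 + 0.22×8 + 0.12×17 = 3.8000
Highest R₀: strategy B with 10.5100.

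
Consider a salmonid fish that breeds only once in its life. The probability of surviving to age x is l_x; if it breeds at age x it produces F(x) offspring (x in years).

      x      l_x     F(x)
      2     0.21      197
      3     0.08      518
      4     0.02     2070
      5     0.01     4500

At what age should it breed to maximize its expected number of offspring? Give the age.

5

Expected offspring if breeding at age x = l_x × F(x):
  age 2: 0.21 × 197 = 41.370
  age 3: 0.08 × 518 = 41.440
  age 4: 0.02 × 2070 = 41.400
  age 5: 0.01 × 4500 = 45.000
Maximum at age 5 (45.000).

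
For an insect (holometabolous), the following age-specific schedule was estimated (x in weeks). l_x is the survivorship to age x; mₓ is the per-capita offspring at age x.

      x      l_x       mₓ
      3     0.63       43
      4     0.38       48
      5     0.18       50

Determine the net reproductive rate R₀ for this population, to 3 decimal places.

54.330

R₀ = Σ l_x mₓ:
  age 3: 0.63 × 43 = 27.0900
  age 4: 0.38 × 48 = 18.2400
  age 5: 0.18 × 50 = 9.0000
R₀ = 27.0900 + 18.2400 + 9.0000 = 54.3300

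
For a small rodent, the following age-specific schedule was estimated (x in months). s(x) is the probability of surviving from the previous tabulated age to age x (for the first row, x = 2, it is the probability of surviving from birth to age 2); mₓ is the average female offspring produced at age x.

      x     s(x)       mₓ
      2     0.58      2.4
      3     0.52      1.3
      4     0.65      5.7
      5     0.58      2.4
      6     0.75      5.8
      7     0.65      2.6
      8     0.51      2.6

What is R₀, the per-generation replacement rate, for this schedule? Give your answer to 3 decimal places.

Survivorship from birth: l_x = s_2·s_3·…·s_x.
  l_2 = 0.58000
  l_3 = 0.30160
  l_4 = 0.19604
  l_5 = 0.11370
  l_6 = 0.08528
  l_7 = 0.05543
  l_8 = 0.02827
R₀ = Σ l_x mₓ:
  age 2: 0.58000 × 2.4 = 1.3920
  age 3: 0.30160 × 1.3 = 0.3921
  age 4: 0.19604 × 5.7 = 1.1174
  age 5: 0.11370 × 2.4 = 0.2729
  age 6: 0.08528 × 5.8 = 0.4946
  age 7: 0.05543 × 2.6 = 0.1441
  age 8: 0.02827 × 2.6 = 0.0735
R₀ = 1.3920 + 0.3921 + 1.1174 + 0.2729 + 0.4946 + 0.1441 + 0.0735 = 3.8866

3.887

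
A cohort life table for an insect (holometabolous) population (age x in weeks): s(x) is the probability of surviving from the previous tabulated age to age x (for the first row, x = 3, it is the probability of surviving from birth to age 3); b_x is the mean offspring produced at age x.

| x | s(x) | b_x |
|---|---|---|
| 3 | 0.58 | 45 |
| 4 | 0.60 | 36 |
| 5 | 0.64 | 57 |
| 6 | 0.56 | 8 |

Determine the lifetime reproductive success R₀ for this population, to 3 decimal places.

52.321

Survivorship from birth: l_x = s_3·s_4·…·s_x.
  l_3 = 0.58000
  l_4 = 0.34800
  l_5 = 0.22272
  l_6 = 0.12472
R₀ = Σ l_x b_x:
  age 3: 0.58000 × 45 = 26.1000
  age 4: 0.34800 × 36 = 12.5280
  age 5: 0.22272 × 57 = 12.6950
  age 6: 0.12472 × 8 = 0.9978
R₀ = 26.1000 + 12.5280 + 12.6950 + 0.9978 = 52.3208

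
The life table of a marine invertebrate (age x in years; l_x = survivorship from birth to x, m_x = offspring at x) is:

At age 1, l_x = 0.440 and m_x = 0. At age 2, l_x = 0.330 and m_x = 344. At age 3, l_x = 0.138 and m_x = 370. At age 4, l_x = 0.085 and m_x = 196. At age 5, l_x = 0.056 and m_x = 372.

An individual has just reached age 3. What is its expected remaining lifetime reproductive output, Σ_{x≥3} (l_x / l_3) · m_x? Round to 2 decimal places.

641.68

l_3 = 0.138. Conditional survival from age 3 to x is l_x / l_3.
  x=3: (0.138/0.138) × 370 = 370.0000
  x=4: (0.085/0.138) × 196 = 120.7246
  x=5: (0.056/0.138) × 372 = 150.9565
Sum = 370.0000 + 120.7246 + 150.9565 = 641.6812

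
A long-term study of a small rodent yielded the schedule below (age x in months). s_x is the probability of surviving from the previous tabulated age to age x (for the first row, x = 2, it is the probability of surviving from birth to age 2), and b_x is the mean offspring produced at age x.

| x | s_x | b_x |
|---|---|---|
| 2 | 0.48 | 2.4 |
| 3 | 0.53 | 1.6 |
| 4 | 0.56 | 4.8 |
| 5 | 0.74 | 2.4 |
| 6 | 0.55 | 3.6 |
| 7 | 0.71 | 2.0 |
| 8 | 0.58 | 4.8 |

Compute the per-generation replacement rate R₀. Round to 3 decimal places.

Survivorship from birth: l_x = s_2·s_3·…·s_x.
  l_2 = 0.48000
  l_3 = 0.25440
  l_4 = 0.14246
  l_5 = 0.10542
  l_6 = 0.05798
  l_7 = 0.04117
  l_8 = 0.02388
R₀ = Σ l_x b_x:
  age 2: 0.48000 × 2.4 = 1.1520
  age 3: 0.25440 × 1.6 = 0.4070
  age 4: 0.14246 × 4.8 = 0.6838
  age 5: 0.10542 × 2.4 = 0.2530
  age 6: 0.05798 × 3.6 = 0.2087
  age 7: 0.04117 × 2.0 = 0.0823
  age 8: 0.02388 × 4.8 = 0.1146
R₀ = 1.1520 + 0.4070 + 0.6838 + 0.2530 + 0.2087 + 0.0823 + 0.1146 = 2.9015

2.902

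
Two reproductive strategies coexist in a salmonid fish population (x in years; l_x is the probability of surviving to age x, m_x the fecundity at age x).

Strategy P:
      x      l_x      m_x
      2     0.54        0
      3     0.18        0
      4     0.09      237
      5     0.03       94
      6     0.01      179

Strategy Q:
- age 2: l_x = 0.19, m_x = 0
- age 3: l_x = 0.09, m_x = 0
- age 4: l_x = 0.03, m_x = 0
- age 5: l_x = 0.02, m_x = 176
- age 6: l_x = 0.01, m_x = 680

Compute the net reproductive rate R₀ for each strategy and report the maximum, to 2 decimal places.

25.94

Strategy P: R₀ = 0.54×0 + 0.18×0 + 0.09×237 + 0.03×94 + 0.01×179 = 25.9400
Strategy Q: R₀ = 0.19×0 + 0.09×0 + 0.03×0 + 0.02×176 + 0.01×680 = 10.3200
Highest R₀: strategy P with 25.9400.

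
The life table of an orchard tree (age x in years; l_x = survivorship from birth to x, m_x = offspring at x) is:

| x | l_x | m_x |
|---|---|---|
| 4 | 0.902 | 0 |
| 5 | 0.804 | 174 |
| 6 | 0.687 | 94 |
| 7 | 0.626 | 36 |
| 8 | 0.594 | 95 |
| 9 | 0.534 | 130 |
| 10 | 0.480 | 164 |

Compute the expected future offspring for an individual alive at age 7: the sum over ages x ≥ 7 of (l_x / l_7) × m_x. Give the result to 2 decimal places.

362.79

l_7 = 0.626. Conditional survival from age 7 to x is l_x / l_7.
  x=7: (0.626/0.626) × 36 = 36.0000
  x=8: (0.594/0.626) × 95 = 90.1438
  x=9: (0.534/0.626) × 130 = 110.8946
  x=10: (0.480/0.626) × 164 = 125.7508
Sum = 36.0000 + 90.1438 + 110.8946 + 125.7508 = 362.7891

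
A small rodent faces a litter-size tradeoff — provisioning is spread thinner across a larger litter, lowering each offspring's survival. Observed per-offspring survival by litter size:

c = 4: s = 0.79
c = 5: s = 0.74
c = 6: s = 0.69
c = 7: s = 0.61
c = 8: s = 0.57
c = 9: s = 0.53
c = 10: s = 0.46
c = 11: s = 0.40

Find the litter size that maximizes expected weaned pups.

Expected weaned pups = c × s(c):
  c=4: 4 × 0.79 = 3.160
  c=5: 5 × 0.74 = 3.700
  c=6: 6 × 0.69 = 4.140
  c=7: 7 × 0.61 = 4.270
  c=8: 8 × 0.57 = 4.560
  c=9: 9 × 0.53 = 4.770
  c=10: 10 × 0.46 = 4.600
  c=11: 11 × 0.40 = 4.400
Maximum at c = 9 (4.770 weaned pups).

9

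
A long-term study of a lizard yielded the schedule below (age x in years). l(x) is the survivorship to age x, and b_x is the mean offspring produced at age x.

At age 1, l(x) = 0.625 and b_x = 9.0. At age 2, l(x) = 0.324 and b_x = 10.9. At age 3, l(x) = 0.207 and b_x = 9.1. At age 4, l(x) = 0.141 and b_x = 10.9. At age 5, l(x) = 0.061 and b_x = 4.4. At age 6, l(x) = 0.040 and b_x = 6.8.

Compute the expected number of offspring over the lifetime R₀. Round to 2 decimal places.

13.12

R₀ = Σ l(x) b_x:
  age 1: 0.625 × 9.0 = 5.6250
  age 2: 0.324 × 10.9 = 3.5316
  age 3: 0.207 × 9.1 = 1.8837
  age 4: 0.141 × 10.9 = 1.5369
  age 5: 0.061 × 4.4 = 0.2684
  age 6: 0.040 × 6.8 = 0.2720
R₀ = 5.6250 + 3.5316 + 1.8837 + 1.5369 + 0.2684 + 0.2720 = 13.1176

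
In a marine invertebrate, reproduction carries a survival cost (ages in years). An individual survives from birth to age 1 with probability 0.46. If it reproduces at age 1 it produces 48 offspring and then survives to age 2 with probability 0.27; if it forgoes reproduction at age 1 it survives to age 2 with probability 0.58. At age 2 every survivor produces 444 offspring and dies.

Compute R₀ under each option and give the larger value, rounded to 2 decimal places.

118.46

breed at age 1: R₀ = 0.46 × (48 + 0.27 × 444) = 0.46 × 167.8800 = 77.2248
delay to age 2: R₀ = 0.46 × (0.58 × 444) = 0.46 × 257.5200 = 118.4592
Higher: delay to age 2 (118.4592).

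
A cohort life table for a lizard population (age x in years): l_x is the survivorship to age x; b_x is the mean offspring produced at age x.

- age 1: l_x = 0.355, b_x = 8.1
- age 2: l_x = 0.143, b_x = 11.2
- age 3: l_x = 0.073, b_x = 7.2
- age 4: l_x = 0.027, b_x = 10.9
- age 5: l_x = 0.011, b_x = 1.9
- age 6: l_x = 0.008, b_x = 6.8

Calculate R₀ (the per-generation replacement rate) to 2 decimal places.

R₀ = Σ l_x b_x:
  age 1: 0.355 × 8.1 = 2.8755
  age 2: 0.143 × 11.2 = 1.6016
  age 3: 0.073 × 7.2 = 0.5256
  age 4: 0.027 × 10.9 = 0.2943
  age 5: 0.011 × 1.9 = 0.0209
  age 6: 0.008 × 6.8 = 0.0544
R₀ = 2.8755 + 1.6016 + 0.5256 + 0.2943 + 0.0209 + 0.0544 = 5.3723

5.37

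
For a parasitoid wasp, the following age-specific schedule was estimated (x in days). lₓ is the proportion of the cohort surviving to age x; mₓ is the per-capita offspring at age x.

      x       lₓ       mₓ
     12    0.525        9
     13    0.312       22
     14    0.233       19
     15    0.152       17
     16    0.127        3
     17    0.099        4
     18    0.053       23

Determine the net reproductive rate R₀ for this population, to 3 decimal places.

R₀ = Σ lₓ mₓ:
  age 12: 0.525 × 9 = 4.7250
  age 13: 0.312 × 22 = 6.8640
  age 14: 0.233 × 19 = 4.4270
  age 15: 0.152 × 17 = 2.5840
  age 16: 0.127 × 3 = 0.3810
  age 17: 0.099 × 4 = 0.3960
  age 18: 0.053 × 23 = 1.2190
R₀ = 4.7250 + 6.8640 + 4.4270 + 2.5840 + 0.3810 + 0.3960 + 1.2190 = 20.5960

20.596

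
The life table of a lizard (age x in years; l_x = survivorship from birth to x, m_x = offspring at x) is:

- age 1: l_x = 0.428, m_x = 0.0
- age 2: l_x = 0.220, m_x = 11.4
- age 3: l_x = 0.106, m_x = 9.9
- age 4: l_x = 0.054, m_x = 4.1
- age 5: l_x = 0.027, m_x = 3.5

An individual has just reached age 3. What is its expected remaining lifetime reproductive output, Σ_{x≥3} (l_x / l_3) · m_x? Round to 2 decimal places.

12.88

l_3 = 0.106. Conditional survival from age 3 to x is l_x / l_3.
  x=3: (0.106/0.106) × 9.9 = 9.9000
  x=4: (0.054/0.106) × 4.1 = 2.0887
  x=5: (0.027/0.106) × 3.5 = 0.8915
Sum = 9.9000 + 2.0887 + 0.8915 = 12.8802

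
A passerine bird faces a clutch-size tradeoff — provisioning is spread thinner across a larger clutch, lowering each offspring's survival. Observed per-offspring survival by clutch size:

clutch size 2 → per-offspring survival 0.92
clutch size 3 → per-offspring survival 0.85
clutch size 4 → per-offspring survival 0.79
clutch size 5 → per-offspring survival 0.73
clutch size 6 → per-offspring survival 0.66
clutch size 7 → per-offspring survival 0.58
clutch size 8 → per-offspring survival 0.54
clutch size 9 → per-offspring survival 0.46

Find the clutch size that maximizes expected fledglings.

Expected fledglings = c × s(c):
  c=2: 2 × 0.92 = 1.840
  c=3: 3 × 0.85 = 2.550
  c=4: 4 × 0.79 = 3.160
  c=5: 5 × 0.73 = 3.650
  c=6: 6 × 0.66 = 3.960
  c=7: 7 × 0.58 = 4.060
  c=8: 8 × 0.54 = 4.320
  c=9: 9 × 0.46 = 4.140
Maximum at c = 8 (4.320 fledglings).

8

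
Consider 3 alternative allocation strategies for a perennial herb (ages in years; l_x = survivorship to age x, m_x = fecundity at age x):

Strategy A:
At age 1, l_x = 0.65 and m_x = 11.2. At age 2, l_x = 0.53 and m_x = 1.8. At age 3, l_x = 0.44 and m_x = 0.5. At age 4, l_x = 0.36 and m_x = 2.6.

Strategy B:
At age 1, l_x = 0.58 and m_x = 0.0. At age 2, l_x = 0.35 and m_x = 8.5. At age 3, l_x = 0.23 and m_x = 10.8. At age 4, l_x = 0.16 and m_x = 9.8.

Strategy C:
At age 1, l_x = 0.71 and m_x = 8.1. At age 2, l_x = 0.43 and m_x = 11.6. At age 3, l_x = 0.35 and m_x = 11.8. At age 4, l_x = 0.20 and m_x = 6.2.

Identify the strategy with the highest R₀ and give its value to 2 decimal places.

Strategy A: R₀ = 0.65×11.2 + 0.53×1.8 + 0.44×0.5 + 0.36×2.6 = 9.3900
Strategy B: R₀ = 0.58×0.0 + 0.35×8.5 + 0.23×10.8 + 0.16×9.8 = 7.0270
Strategy C: R₀ = 0.71×8.1 + 0.43×11.6 + 0.35×11.8 + 0.20×6.2 = 16.1090
Highest R₀: strategy C with 16.1090.

16.11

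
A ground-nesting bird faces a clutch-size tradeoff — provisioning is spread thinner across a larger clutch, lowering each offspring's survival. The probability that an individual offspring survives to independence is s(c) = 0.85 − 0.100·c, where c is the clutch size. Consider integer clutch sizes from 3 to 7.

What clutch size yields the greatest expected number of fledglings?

4

Expected fledglings = c × s(c):
  c=3: 3 × 0.550 = 1.650
  c=4: 4 × 0.450 = 1.800
  c=5: 5 × 0.350 = 1.750
  c=6: 6 × 0.250 = 1.500
  c=7: 7 × 0.150 = 1.050
Maximum at c = 4 (1.800 fledglings).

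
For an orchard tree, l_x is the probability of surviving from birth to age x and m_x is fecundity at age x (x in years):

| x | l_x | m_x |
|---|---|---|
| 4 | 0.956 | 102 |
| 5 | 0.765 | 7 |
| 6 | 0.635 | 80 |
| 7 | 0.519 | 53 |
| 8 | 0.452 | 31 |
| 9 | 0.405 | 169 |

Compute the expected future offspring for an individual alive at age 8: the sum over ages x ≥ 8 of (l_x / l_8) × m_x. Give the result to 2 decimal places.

182.43

l_8 = 0.452. Conditional survival from age 8 to x is l_x / l_8.
  x=8: (0.452/0.452) × 31 = 31.0000
  x=9: (0.405/0.452) × 169 = 151.4270
Sum = 31.0000 + 151.4270 = 182.4270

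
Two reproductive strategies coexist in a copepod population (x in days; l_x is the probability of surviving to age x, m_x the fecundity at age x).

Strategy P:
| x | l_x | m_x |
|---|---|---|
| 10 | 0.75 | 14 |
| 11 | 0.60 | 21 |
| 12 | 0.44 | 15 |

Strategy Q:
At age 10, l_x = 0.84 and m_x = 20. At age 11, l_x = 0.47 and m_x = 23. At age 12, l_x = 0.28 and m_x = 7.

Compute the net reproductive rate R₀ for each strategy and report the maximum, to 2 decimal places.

29.70

Strategy P: R₀ = 0.75×14 + 0.60×21 + 0.44×15 = 29.7000
Strategy Q: R₀ = 0.84×20 + 0.47×23 + 0.28×7 = 29.5700
Highest R₀: strategy P with 29.7000.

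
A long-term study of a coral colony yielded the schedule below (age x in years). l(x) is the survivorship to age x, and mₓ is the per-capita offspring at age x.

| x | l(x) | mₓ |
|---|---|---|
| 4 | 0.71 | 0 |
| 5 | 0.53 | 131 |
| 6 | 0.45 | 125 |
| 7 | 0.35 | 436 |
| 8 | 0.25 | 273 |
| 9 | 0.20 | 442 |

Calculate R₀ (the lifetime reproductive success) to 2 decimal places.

R₀ = Σ l(x) mₓ:
  age 4: 0.71 × 0 = 0.0000
  age 5: 0.53 × 131 = 69.4300
  age 6: 0.45 × 125 = 56.2500
  age 7: 0.35 × 436 = 152.6000
  age 8: 0.25 × 273 = 68.2500
  age 9: 0.20 × 442 = 88.4000
R₀ = 0.0000 + 69.4300 + 56.2500 + 152.6000 + 68.2500 + 88.4000 = 434.9300

434.93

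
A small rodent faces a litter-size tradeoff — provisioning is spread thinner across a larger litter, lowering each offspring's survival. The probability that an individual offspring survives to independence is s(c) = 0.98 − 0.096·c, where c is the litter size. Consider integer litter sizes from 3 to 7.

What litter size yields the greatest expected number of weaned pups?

5

Expected weaned pups = c × s(c):
  c=3: 3 × 0.692 = 2.076
  c=4: 4 × 0.596 = 2.384
  c=5: 5 × 0.500 = 2.500
  c=6: 6 × 0.404 = 2.424
  c=7: 7 × 0.308 = 2.156
Maximum at c = 5 (2.500 weaned pups).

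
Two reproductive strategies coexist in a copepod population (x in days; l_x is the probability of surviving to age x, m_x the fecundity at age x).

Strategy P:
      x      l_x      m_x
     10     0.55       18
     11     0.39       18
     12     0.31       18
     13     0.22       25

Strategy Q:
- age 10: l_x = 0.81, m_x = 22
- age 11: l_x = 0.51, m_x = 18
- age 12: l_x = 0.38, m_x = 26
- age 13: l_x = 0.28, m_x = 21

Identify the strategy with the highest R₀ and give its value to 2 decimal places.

42.76

Strategy P: R₀ = 0.55×18 + 0.39×18 + 0.31×18 + 0.22×25 = 28.0000
Strategy Q: R₀ = 0.81×22 + 0.51×18 + 0.38×26 + 0.28×21 = 42.7600
Highest R₀: strategy Q with 42.7600.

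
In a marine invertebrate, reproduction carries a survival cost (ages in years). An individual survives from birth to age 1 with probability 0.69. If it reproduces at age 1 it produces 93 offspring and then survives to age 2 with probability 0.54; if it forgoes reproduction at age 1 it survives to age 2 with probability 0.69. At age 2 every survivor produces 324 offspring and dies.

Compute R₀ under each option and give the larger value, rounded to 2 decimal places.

184.89

breed at age 1: R₀ = 0.69 × (93 + 0.54 × 324) = 0.69 × 267.9600 = 184.8924
delay to age 2: R₀ = 0.69 × (0.69 × 324) = 0.69 × 223.5600 = 154.2564
Higher: breed at age 1 (184.8924).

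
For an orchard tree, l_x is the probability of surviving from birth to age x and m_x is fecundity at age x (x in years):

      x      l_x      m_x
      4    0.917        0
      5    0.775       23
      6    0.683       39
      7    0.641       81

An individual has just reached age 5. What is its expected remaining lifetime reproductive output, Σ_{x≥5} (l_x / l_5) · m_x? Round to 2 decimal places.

l_5 = 0.775. Conditional survival from age 5 to x is l_x / l_5.
  x=5: (0.775/0.775) × 23 = 23.0000
  x=6: (0.683/0.775) × 39 = 34.3703
  x=7: (0.641/0.775) × 81 = 66.9948
Sum = 23.0000 + 34.3703 + 66.9948 = 124.3652

124.37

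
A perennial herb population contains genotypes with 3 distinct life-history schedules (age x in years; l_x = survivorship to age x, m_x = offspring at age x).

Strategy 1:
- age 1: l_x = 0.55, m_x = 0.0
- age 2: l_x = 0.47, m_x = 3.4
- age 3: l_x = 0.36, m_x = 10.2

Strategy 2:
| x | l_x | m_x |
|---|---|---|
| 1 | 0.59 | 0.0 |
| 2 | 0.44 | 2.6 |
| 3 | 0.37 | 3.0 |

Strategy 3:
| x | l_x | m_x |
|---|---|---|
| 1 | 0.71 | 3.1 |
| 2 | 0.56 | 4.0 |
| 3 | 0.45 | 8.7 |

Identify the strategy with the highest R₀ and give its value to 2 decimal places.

Strategy 1: R₀ = 0.55×0.0 + 0.47×3.4 + 0.36×10.2 = 5.2700
Strategy 2: R₀ = 0.59×0.0 + 0.44×2.6 + 0.37×3.0 = 2.2540
Strategy 3: R₀ = 0.71×3.1 + 0.56×4.0 + 0.45×8.7 = 8.3560
Highest R₀: strategy 3 with 8.3560.

8.36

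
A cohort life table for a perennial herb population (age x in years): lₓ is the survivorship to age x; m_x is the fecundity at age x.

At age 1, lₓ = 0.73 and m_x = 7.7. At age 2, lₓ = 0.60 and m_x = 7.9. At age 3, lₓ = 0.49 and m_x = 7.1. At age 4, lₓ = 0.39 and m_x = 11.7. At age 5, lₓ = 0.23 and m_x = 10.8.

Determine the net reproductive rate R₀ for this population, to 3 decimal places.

R₀ = Σ lₓ m_x:
  age 1: 0.73 × 7.7 = 5.6210
  age 2: 0.60 × 7.9 = 4.7400
  age 3: 0.49 × 7.1 = 3.4790
  age 4: 0.39 × 11.7 = 4.5630
  age 5: 0.23 × 10.8 = 2.4840
R₀ = 5.6210 + 4.7400 + 3.4790 + 4.5630 + 2.4840 = 20.8870

20.887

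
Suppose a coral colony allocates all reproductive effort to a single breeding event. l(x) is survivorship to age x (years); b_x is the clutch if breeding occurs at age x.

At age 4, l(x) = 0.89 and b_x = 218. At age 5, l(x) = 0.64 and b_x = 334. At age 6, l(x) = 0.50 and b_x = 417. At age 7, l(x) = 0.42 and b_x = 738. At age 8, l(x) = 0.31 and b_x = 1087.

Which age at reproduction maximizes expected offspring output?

8

Expected offspring if breeding at age x = l(x) × b_x:
  age 4: 0.89 × 218 = 194.020
  age 5: 0.64 × 334 = 213.760
  age 6: 0.50 × 417 = 208.500
  age 7: 0.42 × 738 = 309.960
  age 8: 0.31 × 1087 = 336.970
Maximum at age 8 (336.970).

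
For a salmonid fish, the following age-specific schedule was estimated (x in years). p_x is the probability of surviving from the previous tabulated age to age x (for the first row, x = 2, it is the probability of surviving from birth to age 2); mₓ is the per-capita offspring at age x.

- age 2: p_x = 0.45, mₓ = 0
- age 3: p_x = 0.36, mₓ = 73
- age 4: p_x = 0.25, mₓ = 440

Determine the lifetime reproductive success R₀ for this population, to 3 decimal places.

Survivorship from birth: l_x = p_2·p_3·…·p_x.
  l_2 = 0.45000
  l_3 = 0.16200
  l_4 = 0.04050
R₀ = Σ l_x mₓ:
  age 2: 0.45000 × 0 = 0.0000
  age 3: 0.16200 × 73 = 11.8260
  age 4: 0.04050 × 440 = 17.8200
R₀ = 0.0000 + 11.8260 + 17.8200 = 29.6460

29.646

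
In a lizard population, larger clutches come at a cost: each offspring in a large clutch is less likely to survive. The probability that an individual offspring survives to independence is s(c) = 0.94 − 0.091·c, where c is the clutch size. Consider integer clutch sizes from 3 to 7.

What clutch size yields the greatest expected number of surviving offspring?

5

Expected surviving offspring = c × s(c):
  c=3: 3 × 0.667 = 2.001
  c=4: 4 × 0.576 = 2.304
  c=5: 5 × 0.485 = 2.425
  c=6: 6 × 0.394 = 2.364
  c=7: 7 × 0.303 = 2.121
Maximum at c = 5 (2.425 surviving offspring).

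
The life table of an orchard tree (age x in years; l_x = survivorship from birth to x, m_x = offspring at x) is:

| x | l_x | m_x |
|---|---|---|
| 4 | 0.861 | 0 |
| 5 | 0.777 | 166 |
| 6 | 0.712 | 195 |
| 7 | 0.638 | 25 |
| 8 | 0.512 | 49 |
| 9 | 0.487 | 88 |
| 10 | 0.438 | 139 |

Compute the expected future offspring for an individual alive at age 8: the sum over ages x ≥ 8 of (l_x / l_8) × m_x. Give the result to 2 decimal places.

l_8 = 0.512. Conditional survival from age 8 to x is l_x / l_8.
  x=8: (0.512/0.512) × 49 = 49.0000
  x=9: (0.487/0.512) × 88 = 83.7031
  x=10: (0.438/0.512) × 139 = 118.9102
Sum = 49.0000 + 83.7031 + 118.9102 = 251.6133

251.61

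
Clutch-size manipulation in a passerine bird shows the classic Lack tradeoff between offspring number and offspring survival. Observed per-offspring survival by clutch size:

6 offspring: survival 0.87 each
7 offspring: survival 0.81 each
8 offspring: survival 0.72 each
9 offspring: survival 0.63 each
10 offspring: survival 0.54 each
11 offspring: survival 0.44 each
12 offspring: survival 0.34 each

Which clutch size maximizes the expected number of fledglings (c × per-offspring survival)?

Expected fledglings = c × s(c):
  c=6: 6 × 0.87 = 5.220
  c=7: 7 × 0.81 = 5.670
  c=8: 8 × 0.72 = 5.760
  c=9: 9 × 0.63 = 5.670
  c=10: 10 × 0.54 = 5.400
  c=11: 11 × 0.44 = 4.840
  c=12: 12 × 0.34 = 4.080
Maximum at c = 8 (5.760 fledglings).

8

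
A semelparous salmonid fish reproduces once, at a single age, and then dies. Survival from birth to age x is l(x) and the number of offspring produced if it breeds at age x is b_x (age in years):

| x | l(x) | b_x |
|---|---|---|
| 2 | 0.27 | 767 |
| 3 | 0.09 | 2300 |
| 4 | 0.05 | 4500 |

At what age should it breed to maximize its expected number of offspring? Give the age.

Expected offspring if breeding at age x = l(x) × b_x:
  age 2: 0.27 × 767 = 207.090
  age 3: 0.09 × 2300 = 207.000
  age 4: 0.05 × 4500 = 225.000
Maximum at age 4 (225.000).

4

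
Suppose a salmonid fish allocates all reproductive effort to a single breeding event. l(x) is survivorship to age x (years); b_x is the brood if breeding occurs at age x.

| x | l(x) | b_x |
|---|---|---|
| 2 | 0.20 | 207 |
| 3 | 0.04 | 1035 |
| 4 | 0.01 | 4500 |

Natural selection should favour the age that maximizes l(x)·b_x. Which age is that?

4

Expected offspring if breeding at age x = l(x) × b_x:
  age 2: 0.20 × 207 = 41.400
  age 3: 0.04 × 1035 = 41.400
  age 4: 0.01 × 4500 = 45.000
Maximum at age 4 (45.000).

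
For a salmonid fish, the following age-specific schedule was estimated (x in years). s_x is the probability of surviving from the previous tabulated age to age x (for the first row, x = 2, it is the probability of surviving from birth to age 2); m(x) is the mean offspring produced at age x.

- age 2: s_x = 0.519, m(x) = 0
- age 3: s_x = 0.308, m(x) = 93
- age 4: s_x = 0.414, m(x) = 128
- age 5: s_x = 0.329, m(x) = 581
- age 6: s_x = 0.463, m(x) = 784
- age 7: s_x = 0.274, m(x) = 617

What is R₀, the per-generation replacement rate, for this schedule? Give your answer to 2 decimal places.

Survivorship from birth: l_x = s_2·s_3·…·s_x.
  l_2 = 0.51900
  l_3 = 0.15985
  l_4 = 0.06618
  l_5 = 0.02177
  l_6 = 0.01008
  l_7 = 0.00276
R₀ = Σ l_x m(x):
  age 2: 0.51900 × 0 = 0.0000
  age 3: 0.15985 × 93 = 14.8660
  age 4: 0.06618 × 128 = 8.4710
  age 5: 0.02177 × 581 = 12.6484
  age 6: 0.01008 × 784 = 7.9027
  age 7: 0.00276 × 617 = 1.7029
R₀ = 0.0000 + 14.8660 + 8.4710 + 12.6484 + 7.9027 + 1.7029 = 45.5911

45.59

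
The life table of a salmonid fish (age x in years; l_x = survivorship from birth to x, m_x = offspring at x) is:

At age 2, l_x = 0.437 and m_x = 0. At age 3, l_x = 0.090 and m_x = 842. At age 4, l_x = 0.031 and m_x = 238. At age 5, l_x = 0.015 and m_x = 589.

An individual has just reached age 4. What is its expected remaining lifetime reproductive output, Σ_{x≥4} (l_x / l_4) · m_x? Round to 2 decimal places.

l_4 = 0.031. Conditional survival from age 4 to x is l_x / l_4.
  x=4: (0.031/0.031) × 238 = 238.0000
  x=5: (0.015/0.031) × 589 = 285.0000
Sum = 238.0000 + 285.0000 = 523.0000

523.00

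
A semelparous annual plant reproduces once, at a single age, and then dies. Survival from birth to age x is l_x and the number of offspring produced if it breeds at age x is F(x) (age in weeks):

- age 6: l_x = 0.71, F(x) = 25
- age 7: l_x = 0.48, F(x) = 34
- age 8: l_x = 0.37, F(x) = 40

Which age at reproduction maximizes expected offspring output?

Expected offspring if breeding at age x = l_x × F(x):
  age 6: 0.71 × 25 = 17.750
  age 7: 0.48 × 34 = 16.320
  age 8: 0.37 × 40 = 14.800
Maximum at age 6 (17.750).

6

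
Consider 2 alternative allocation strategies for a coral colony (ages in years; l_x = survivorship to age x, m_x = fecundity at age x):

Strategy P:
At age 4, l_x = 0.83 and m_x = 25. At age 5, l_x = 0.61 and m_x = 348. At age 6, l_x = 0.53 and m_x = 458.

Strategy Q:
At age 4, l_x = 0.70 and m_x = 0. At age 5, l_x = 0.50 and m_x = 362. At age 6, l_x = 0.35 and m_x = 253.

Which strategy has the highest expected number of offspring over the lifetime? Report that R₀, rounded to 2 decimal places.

Strategy P: R₀ = 0.83×25 + 0.61×348 + 0.53×458 = 475.7700
Strategy Q: R₀ = 0.70×0 + 0.50×362 + 0.35×253 = 269.5500
Highest R₀: strategy P with 475.7700.

475.77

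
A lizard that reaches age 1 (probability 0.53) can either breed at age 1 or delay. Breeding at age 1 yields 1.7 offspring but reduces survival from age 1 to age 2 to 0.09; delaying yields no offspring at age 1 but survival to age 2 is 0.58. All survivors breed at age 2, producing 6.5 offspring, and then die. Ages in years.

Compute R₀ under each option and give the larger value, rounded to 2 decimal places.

2.00

breed at age 1: R₀ = 0.53 × (1.7 + 0.09 × 6.5) = 0.53 × 2.2850 = 1.2111
delay to age 2: R₀ = 0.53 × (0.58 × 6.5) = 0.53 × 3.7700 = 1.9981
Higher: delay to age 2 (1.9981).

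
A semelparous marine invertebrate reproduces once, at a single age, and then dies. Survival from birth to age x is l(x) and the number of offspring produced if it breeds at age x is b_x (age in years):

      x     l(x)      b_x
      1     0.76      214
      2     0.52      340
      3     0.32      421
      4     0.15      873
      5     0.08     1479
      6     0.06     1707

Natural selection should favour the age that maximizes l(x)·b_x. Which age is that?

2

Expected offspring if breeding at age x = l(x) × b_x:
  age 1: 0.76 × 214 = 162.640
  age 2: 0.52 × 340 = 176.800
  age 3: 0.32 × 421 = 134.720
  age 4: 0.15 × 873 = 130.950
  age 5: 0.08 × 1479 = 118.320
  age 6: 0.06 × 1707 = 102.420
Maximum at age 2 (176.800).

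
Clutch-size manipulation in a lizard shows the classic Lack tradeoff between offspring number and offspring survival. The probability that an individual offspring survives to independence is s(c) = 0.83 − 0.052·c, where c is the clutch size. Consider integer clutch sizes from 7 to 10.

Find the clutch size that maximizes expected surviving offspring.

Expected surviving offspring = c × s(c):
  c=7: 7 × 0.466 = 3.262
  c=8: 8 × 0.414 = 3.312
  c=9: 9 × 0.362 = 3.258
  c=10: 10 × 0.310 = 3.100
Maximum at c = 8 (3.312 surviving offspring).

8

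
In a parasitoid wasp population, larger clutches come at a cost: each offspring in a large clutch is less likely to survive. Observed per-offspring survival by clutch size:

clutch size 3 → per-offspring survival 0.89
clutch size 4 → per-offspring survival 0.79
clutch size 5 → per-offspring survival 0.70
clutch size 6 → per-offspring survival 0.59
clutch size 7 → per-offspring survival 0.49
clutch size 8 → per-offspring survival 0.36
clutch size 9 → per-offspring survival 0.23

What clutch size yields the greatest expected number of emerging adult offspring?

6

Expected emerging adult offspring = c × s(c):
  c=3: 3 × 0.89 = 2.670
  c=4: 4 × 0.79 = 3.160
  c=5: 5 × 0.70 = 3.500
  c=6: 6 × 0.59 = 3.540
  c=7: 7 × 0.49 = 3.430
  c=8: 8 × 0.36 = 2.880
  c=9: 9 × 0.23 = 2.070
Maximum at c = 6 (3.540 emerging adult offspring).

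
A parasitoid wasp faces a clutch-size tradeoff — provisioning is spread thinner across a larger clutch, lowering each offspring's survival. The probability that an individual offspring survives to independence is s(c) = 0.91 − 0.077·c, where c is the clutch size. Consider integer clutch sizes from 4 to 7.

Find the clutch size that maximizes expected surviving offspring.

Expected surviving offspring = c × s(c):
  c=4: 4 × 0.602 = 2.408
  c=5: 5 × 0.525 = 2.625
  c=6: 6 × 0.448 = 2.688
  c=7: 7 × 0.371 = 2.597
Maximum at c = 6 (2.688 surviving offspring).

6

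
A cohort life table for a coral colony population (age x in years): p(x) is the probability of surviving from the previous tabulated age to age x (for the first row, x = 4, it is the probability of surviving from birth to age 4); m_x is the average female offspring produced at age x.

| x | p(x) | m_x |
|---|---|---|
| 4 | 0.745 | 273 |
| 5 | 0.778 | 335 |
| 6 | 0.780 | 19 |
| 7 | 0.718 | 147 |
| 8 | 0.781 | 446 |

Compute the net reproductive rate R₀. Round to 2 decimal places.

566.93

Survivorship from birth: l_x = p_4·p_5·…·p_x.
  l_4 = 0.74500
  l_5 = 0.57961
  l_6 = 0.45210
  l_7 = 0.32460
  l_8 = 0.25352
R₀ = Σ l_x m_x:
  age 4: 0.74500 × 273 = 203.3850
  age 5: 0.57961 × 335 = 194.1693
  age 6: 0.45210 × 19 = 8.5899
  age 7: 0.32460 × 147 = 47.7162
  age 8: 0.25352 × 446 = 113.0699
R₀ = 203.3850 + 194.1693 + 8.5899 + 47.7162 + 113.0699 = 566.9304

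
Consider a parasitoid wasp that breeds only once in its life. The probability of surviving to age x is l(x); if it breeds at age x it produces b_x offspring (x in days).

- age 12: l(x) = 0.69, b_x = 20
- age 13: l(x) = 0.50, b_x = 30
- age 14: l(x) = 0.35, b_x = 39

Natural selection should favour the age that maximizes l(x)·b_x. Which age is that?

Expected offspring if breeding at age x = l(x) × b_x:
  age 12: 0.69 × 20 = 13.800
  age 13: 0.50 × 30 = 15.000
  age 14: 0.35 × 39 = 13.650
Maximum at age 13 (15.000).

13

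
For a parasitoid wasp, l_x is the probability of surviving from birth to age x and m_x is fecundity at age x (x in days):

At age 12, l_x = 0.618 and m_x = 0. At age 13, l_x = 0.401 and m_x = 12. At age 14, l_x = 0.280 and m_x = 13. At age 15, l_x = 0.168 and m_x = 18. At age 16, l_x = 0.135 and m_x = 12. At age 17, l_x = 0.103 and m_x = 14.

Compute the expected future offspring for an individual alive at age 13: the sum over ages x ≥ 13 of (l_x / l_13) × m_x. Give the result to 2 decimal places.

36.25

l_13 = 0.401. Conditional survival from age 13 to x is l_x / l_13.
  x=13: (0.401/0.401) × 12 = 12.0000
  x=14: (0.280/0.401) × 13 = 9.0773
  x=15: (0.168/0.401) × 18 = 7.5411
  x=16: (0.135/0.401) × 12 = 4.0399
  x=17: (0.103/0.401) × 14 = 3.5960
Sum = 12.0000 + 9.0773 + 7.5411 + 4.0399 + 3.5960 = 36.2544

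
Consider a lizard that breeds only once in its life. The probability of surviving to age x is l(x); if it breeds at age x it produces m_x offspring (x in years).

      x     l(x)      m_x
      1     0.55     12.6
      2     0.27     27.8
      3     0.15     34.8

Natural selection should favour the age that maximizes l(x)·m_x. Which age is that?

Expected offspring if breeding at age x = l(x) × m_x:
  age 1: 0.55 × 12.6 = 6.930
  age 2: 0.27 × 27.8 = 7.506
  age 3: 0.15 × 34.8 = 5.220
Maximum at age 2 (7.506).

2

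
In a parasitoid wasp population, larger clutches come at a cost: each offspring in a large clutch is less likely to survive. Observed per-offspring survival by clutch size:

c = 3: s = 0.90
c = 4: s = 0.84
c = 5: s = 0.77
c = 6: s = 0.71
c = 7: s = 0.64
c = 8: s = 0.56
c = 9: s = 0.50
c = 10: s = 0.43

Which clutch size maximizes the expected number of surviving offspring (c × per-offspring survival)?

9

Expected surviving offspring = c × s(c):
  c=3: 3 × 0.90 = 2.700
  c=4: 4 × 0.84 = 3.360
  c=5: 5 × 0.77 = 3.850
  c=6: 6 × 0.71 = 4.260
  c=7: 7 × 0.64 = 4.480
  c=8: 8 × 0.56 = 4.480
  c=9: 9 × 0.50 = 4.500
  c=10: 10 × 0.43 = 4.300
Maximum at c = 9 (4.500 surviving offspring).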